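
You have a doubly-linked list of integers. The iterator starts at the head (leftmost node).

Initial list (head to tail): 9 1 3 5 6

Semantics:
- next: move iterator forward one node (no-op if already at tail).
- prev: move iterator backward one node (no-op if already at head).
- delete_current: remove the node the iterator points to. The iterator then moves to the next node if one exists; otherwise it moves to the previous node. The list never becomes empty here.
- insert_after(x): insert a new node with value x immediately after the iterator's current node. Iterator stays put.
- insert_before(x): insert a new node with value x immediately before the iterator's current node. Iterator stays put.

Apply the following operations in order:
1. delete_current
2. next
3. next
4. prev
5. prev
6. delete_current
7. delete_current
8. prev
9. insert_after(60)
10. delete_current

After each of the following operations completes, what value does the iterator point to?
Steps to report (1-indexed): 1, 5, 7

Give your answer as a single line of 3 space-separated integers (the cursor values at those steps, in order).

Answer: 1 1 5

Derivation:
After 1 (delete_current): list=[1, 3, 5, 6] cursor@1
After 2 (next): list=[1, 3, 5, 6] cursor@3
After 3 (next): list=[1, 3, 5, 6] cursor@5
After 4 (prev): list=[1, 3, 5, 6] cursor@3
After 5 (prev): list=[1, 3, 5, 6] cursor@1
After 6 (delete_current): list=[3, 5, 6] cursor@3
After 7 (delete_current): list=[5, 6] cursor@5
After 8 (prev): list=[5, 6] cursor@5
After 9 (insert_after(60)): list=[5, 60, 6] cursor@5
After 10 (delete_current): list=[60, 6] cursor@60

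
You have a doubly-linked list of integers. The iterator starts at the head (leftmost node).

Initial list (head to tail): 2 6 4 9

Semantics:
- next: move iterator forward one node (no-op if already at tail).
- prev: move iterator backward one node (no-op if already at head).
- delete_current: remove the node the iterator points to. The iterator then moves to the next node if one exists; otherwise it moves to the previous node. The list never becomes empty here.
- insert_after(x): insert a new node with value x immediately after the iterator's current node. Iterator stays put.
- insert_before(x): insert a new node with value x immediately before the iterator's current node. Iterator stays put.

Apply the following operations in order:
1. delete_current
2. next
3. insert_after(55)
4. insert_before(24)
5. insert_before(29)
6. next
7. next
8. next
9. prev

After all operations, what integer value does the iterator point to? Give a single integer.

After 1 (delete_current): list=[6, 4, 9] cursor@6
After 2 (next): list=[6, 4, 9] cursor@4
After 3 (insert_after(55)): list=[6, 4, 55, 9] cursor@4
After 4 (insert_before(24)): list=[6, 24, 4, 55, 9] cursor@4
After 5 (insert_before(29)): list=[6, 24, 29, 4, 55, 9] cursor@4
After 6 (next): list=[6, 24, 29, 4, 55, 9] cursor@55
After 7 (next): list=[6, 24, 29, 4, 55, 9] cursor@9
After 8 (next): list=[6, 24, 29, 4, 55, 9] cursor@9
After 9 (prev): list=[6, 24, 29, 4, 55, 9] cursor@55

Answer: 55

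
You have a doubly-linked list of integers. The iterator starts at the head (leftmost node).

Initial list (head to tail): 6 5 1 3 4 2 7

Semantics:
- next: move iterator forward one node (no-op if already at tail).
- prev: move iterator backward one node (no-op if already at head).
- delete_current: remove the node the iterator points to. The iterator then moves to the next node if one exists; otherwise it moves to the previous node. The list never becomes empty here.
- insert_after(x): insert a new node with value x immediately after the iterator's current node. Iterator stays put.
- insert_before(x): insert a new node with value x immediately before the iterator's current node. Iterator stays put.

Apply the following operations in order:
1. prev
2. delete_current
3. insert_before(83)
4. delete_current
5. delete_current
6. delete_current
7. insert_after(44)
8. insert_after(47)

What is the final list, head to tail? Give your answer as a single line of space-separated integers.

Answer: 83 4 47 44 2 7

Derivation:
After 1 (prev): list=[6, 5, 1, 3, 4, 2, 7] cursor@6
After 2 (delete_current): list=[5, 1, 3, 4, 2, 7] cursor@5
After 3 (insert_before(83)): list=[83, 5, 1, 3, 4, 2, 7] cursor@5
After 4 (delete_current): list=[83, 1, 3, 4, 2, 7] cursor@1
After 5 (delete_current): list=[83, 3, 4, 2, 7] cursor@3
After 6 (delete_current): list=[83, 4, 2, 7] cursor@4
After 7 (insert_after(44)): list=[83, 4, 44, 2, 7] cursor@4
After 8 (insert_after(47)): list=[83, 4, 47, 44, 2, 7] cursor@4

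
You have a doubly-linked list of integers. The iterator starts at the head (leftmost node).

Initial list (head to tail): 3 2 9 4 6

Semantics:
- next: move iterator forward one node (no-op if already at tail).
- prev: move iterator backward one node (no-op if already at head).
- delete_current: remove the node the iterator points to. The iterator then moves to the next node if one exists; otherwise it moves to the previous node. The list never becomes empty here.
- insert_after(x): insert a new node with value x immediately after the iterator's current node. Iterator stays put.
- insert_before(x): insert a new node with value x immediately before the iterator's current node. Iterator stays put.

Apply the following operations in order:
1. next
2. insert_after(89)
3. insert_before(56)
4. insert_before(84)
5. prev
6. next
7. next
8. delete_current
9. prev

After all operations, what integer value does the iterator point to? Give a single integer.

Answer: 2

Derivation:
After 1 (next): list=[3, 2, 9, 4, 6] cursor@2
After 2 (insert_after(89)): list=[3, 2, 89, 9, 4, 6] cursor@2
After 3 (insert_before(56)): list=[3, 56, 2, 89, 9, 4, 6] cursor@2
After 4 (insert_before(84)): list=[3, 56, 84, 2, 89, 9, 4, 6] cursor@2
After 5 (prev): list=[3, 56, 84, 2, 89, 9, 4, 6] cursor@84
After 6 (next): list=[3, 56, 84, 2, 89, 9, 4, 6] cursor@2
After 7 (next): list=[3, 56, 84, 2, 89, 9, 4, 6] cursor@89
After 8 (delete_current): list=[3, 56, 84, 2, 9, 4, 6] cursor@9
After 9 (prev): list=[3, 56, 84, 2, 9, 4, 6] cursor@2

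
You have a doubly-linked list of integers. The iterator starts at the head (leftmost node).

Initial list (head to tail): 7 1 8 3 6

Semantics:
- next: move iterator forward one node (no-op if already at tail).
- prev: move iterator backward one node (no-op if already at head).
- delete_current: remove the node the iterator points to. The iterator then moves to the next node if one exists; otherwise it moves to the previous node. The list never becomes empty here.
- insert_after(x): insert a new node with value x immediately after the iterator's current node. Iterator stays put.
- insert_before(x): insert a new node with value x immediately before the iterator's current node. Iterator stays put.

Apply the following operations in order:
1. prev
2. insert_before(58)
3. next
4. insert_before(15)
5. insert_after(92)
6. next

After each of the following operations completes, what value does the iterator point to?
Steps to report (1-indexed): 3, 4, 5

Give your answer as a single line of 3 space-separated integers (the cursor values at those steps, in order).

After 1 (prev): list=[7, 1, 8, 3, 6] cursor@7
After 2 (insert_before(58)): list=[58, 7, 1, 8, 3, 6] cursor@7
After 3 (next): list=[58, 7, 1, 8, 3, 6] cursor@1
After 4 (insert_before(15)): list=[58, 7, 15, 1, 8, 3, 6] cursor@1
After 5 (insert_after(92)): list=[58, 7, 15, 1, 92, 8, 3, 6] cursor@1
After 6 (next): list=[58, 7, 15, 1, 92, 8, 3, 6] cursor@92

Answer: 1 1 1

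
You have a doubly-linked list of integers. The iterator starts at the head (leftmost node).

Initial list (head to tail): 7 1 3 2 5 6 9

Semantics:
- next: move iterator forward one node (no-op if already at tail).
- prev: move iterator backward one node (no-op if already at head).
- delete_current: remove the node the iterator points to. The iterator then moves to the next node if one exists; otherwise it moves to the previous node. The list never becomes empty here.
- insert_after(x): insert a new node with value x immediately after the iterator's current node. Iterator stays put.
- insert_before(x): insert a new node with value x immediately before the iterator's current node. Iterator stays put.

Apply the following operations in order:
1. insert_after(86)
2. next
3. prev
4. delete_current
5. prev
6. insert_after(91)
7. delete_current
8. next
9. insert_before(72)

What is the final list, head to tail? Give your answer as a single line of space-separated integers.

After 1 (insert_after(86)): list=[7, 86, 1, 3, 2, 5, 6, 9] cursor@7
After 2 (next): list=[7, 86, 1, 3, 2, 5, 6, 9] cursor@86
After 3 (prev): list=[7, 86, 1, 3, 2, 5, 6, 9] cursor@7
After 4 (delete_current): list=[86, 1, 3, 2, 5, 6, 9] cursor@86
After 5 (prev): list=[86, 1, 3, 2, 5, 6, 9] cursor@86
After 6 (insert_after(91)): list=[86, 91, 1, 3, 2, 5, 6, 9] cursor@86
After 7 (delete_current): list=[91, 1, 3, 2, 5, 6, 9] cursor@91
After 8 (next): list=[91, 1, 3, 2, 5, 6, 9] cursor@1
After 9 (insert_before(72)): list=[91, 72, 1, 3, 2, 5, 6, 9] cursor@1

Answer: 91 72 1 3 2 5 6 9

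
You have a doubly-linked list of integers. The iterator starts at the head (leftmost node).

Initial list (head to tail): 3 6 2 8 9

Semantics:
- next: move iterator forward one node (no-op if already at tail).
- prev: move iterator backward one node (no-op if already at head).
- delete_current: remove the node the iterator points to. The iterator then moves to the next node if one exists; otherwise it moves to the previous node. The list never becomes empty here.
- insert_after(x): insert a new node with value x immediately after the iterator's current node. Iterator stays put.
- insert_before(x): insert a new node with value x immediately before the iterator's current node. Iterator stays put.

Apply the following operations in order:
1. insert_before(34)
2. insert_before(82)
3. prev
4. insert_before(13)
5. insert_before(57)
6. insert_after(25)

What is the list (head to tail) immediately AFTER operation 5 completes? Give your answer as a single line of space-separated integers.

Answer: 34 13 57 82 3 6 2 8 9

Derivation:
After 1 (insert_before(34)): list=[34, 3, 6, 2, 8, 9] cursor@3
After 2 (insert_before(82)): list=[34, 82, 3, 6, 2, 8, 9] cursor@3
After 3 (prev): list=[34, 82, 3, 6, 2, 8, 9] cursor@82
After 4 (insert_before(13)): list=[34, 13, 82, 3, 6, 2, 8, 9] cursor@82
After 5 (insert_before(57)): list=[34, 13, 57, 82, 3, 6, 2, 8, 9] cursor@82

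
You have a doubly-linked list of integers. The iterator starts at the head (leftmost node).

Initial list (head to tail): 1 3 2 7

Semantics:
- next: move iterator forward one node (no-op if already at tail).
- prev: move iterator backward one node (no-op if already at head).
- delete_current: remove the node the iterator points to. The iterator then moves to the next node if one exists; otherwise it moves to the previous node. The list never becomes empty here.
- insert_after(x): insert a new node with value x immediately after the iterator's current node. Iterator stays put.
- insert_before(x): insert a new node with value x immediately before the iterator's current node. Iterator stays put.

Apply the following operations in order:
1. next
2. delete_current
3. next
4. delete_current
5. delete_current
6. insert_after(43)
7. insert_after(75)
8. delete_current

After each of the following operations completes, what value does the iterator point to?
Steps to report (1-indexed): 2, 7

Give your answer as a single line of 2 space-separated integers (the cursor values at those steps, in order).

Answer: 2 1

Derivation:
After 1 (next): list=[1, 3, 2, 7] cursor@3
After 2 (delete_current): list=[1, 2, 7] cursor@2
After 3 (next): list=[1, 2, 7] cursor@7
After 4 (delete_current): list=[1, 2] cursor@2
After 5 (delete_current): list=[1] cursor@1
After 6 (insert_after(43)): list=[1, 43] cursor@1
After 7 (insert_after(75)): list=[1, 75, 43] cursor@1
After 8 (delete_current): list=[75, 43] cursor@75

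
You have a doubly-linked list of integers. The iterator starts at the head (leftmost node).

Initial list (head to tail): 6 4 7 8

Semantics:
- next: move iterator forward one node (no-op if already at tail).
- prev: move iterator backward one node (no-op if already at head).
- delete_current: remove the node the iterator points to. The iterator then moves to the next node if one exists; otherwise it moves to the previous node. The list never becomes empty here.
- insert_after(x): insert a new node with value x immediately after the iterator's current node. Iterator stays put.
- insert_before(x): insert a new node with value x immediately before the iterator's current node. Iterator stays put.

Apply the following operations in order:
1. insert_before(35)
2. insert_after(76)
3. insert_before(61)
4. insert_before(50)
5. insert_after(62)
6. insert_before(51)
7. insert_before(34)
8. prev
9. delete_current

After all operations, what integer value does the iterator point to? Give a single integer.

Answer: 6

Derivation:
After 1 (insert_before(35)): list=[35, 6, 4, 7, 8] cursor@6
After 2 (insert_after(76)): list=[35, 6, 76, 4, 7, 8] cursor@6
After 3 (insert_before(61)): list=[35, 61, 6, 76, 4, 7, 8] cursor@6
After 4 (insert_before(50)): list=[35, 61, 50, 6, 76, 4, 7, 8] cursor@6
After 5 (insert_after(62)): list=[35, 61, 50, 6, 62, 76, 4, 7, 8] cursor@6
After 6 (insert_before(51)): list=[35, 61, 50, 51, 6, 62, 76, 4, 7, 8] cursor@6
After 7 (insert_before(34)): list=[35, 61, 50, 51, 34, 6, 62, 76, 4, 7, 8] cursor@6
After 8 (prev): list=[35, 61, 50, 51, 34, 6, 62, 76, 4, 7, 8] cursor@34
After 9 (delete_current): list=[35, 61, 50, 51, 6, 62, 76, 4, 7, 8] cursor@6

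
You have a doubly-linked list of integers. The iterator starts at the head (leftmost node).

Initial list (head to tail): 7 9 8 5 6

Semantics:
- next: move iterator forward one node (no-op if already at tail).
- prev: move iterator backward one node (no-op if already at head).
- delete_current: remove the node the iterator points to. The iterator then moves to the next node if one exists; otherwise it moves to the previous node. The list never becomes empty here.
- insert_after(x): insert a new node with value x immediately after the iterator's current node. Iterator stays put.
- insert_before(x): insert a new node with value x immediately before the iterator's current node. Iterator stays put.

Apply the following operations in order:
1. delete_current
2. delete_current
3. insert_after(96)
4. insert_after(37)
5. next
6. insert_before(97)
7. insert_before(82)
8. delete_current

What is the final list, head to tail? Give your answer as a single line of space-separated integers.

After 1 (delete_current): list=[9, 8, 5, 6] cursor@9
After 2 (delete_current): list=[8, 5, 6] cursor@8
After 3 (insert_after(96)): list=[8, 96, 5, 6] cursor@8
After 4 (insert_after(37)): list=[8, 37, 96, 5, 6] cursor@8
After 5 (next): list=[8, 37, 96, 5, 6] cursor@37
After 6 (insert_before(97)): list=[8, 97, 37, 96, 5, 6] cursor@37
After 7 (insert_before(82)): list=[8, 97, 82, 37, 96, 5, 6] cursor@37
After 8 (delete_current): list=[8, 97, 82, 96, 5, 6] cursor@96

Answer: 8 97 82 96 5 6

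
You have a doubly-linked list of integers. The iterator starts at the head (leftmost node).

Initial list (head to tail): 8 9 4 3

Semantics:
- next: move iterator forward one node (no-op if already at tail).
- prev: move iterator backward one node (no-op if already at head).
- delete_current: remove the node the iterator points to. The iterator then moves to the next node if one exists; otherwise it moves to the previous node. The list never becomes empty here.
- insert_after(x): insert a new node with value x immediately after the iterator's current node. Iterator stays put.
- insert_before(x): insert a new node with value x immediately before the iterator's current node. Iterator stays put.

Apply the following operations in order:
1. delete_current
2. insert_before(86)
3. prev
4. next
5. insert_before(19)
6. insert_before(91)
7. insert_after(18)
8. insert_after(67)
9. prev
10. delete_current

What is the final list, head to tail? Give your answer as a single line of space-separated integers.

Answer: 86 19 9 67 18 4 3

Derivation:
After 1 (delete_current): list=[9, 4, 3] cursor@9
After 2 (insert_before(86)): list=[86, 9, 4, 3] cursor@9
After 3 (prev): list=[86, 9, 4, 3] cursor@86
After 4 (next): list=[86, 9, 4, 3] cursor@9
After 5 (insert_before(19)): list=[86, 19, 9, 4, 3] cursor@9
After 6 (insert_before(91)): list=[86, 19, 91, 9, 4, 3] cursor@9
After 7 (insert_after(18)): list=[86, 19, 91, 9, 18, 4, 3] cursor@9
After 8 (insert_after(67)): list=[86, 19, 91, 9, 67, 18, 4, 3] cursor@9
After 9 (prev): list=[86, 19, 91, 9, 67, 18, 4, 3] cursor@91
After 10 (delete_current): list=[86, 19, 9, 67, 18, 4, 3] cursor@9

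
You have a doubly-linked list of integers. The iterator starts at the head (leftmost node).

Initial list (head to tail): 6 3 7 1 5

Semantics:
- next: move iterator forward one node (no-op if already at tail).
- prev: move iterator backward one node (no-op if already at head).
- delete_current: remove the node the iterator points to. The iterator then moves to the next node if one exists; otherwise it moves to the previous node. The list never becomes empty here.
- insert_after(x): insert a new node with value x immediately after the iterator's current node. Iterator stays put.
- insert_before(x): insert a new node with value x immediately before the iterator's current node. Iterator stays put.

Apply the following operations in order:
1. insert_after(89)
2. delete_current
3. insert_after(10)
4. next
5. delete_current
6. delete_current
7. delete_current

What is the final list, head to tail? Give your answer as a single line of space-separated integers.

After 1 (insert_after(89)): list=[6, 89, 3, 7, 1, 5] cursor@6
After 2 (delete_current): list=[89, 3, 7, 1, 5] cursor@89
After 3 (insert_after(10)): list=[89, 10, 3, 7, 1, 5] cursor@89
After 4 (next): list=[89, 10, 3, 7, 1, 5] cursor@10
After 5 (delete_current): list=[89, 3, 7, 1, 5] cursor@3
After 6 (delete_current): list=[89, 7, 1, 5] cursor@7
After 7 (delete_current): list=[89, 1, 5] cursor@1

Answer: 89 1 5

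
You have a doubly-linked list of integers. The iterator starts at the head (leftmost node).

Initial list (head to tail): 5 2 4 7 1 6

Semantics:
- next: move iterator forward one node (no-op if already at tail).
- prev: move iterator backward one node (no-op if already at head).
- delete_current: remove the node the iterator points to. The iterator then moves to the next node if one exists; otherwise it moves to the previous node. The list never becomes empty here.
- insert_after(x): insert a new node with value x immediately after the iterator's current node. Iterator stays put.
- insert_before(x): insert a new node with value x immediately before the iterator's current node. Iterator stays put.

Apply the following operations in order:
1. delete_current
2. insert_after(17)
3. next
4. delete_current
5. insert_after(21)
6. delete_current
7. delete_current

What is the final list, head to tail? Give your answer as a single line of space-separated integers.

After 1 (delete_current): list=[2, 4, 7, 1, 6] cursor@2
After 2 (insert_after(17)): list=[2, 17, 4, 7, 1, 6] cursor@2
After 3 (next): list=[2, 17, 4, 7, 1, 6] cursor@17
After 4 (delete_current): list=[2, 4, 7, 1, 6] cursor@4
After 5 (insert_after(21)): list=[2, 4, 21, 7, 1, 6] cursor@4
After 6 (delete_current): list=[2, 21, 7, 1, 6] cursor@21
After 7 (delete_current): list=[2, 7, 1, 6] cursor@7

Answer: 2 7 1 6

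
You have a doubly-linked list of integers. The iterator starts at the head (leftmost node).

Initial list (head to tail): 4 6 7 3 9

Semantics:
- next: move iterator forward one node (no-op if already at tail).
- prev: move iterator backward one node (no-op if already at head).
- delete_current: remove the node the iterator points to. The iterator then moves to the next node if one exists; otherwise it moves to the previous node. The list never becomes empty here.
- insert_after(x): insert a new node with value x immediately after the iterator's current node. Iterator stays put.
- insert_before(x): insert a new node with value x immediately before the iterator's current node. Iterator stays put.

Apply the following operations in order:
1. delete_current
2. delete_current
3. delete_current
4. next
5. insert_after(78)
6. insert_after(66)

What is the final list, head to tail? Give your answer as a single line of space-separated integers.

After 1 (delete_current): list=[6, 7, 3, 9] cursor@6
After 2 (delete_current): list=[7, 3, 9] cursor@7
After 3 (delete_current): list=[3, 9] cursor@3
After 4 (next): list=[3, 9] cursor@9
After 5 (insert_after(78)): list=[3, 9, 78] cursor@9
After 6 (insert_after(66)): list=[3, 9, 66, 78] cursor@9

Answer: 3 9 66 78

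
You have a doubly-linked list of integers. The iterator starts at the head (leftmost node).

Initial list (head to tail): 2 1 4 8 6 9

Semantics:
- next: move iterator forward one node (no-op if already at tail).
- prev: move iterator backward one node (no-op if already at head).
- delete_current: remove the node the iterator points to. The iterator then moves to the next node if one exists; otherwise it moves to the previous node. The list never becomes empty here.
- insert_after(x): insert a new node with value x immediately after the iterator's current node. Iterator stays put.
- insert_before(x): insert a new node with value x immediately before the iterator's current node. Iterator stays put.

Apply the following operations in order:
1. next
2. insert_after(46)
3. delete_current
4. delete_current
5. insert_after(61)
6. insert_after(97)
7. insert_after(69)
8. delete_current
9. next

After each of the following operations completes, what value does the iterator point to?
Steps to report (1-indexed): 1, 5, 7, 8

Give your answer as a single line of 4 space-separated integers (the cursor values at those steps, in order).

Answer: 1 4 4 69

Derivation:
After 1 (next): list=[2, 1, 4, 8, 6, 9] cursor@1
After 2 (insert_after(46)): list=[2, 1, 46, 4, 8, 6, 9] cursor@1
After 3 (delete_current): list=[2, 46, 4, 8, 6, 9] cursor@46
After 4 (delete_current): list=[2, 4, 8, 6, 9] cursor@4
After 5 (insert_after(61)): list=[2, 4, 61, 8, 6, 9] cursor@4
After 6 (insert_after(97)): list=[2, 4, 97, 61, 8, 6, 9] cursor@4
After 7 (insert_after(69)): list=[2, 4, 69, 97, 61, 8, 6, 9] cursor@4
After 8 (delete_current): list=[2, 69, 97, 61, 8, 6, 9] cursor@69
After 9 (next): list=[2, 69, 97, 61, 8, 6, 9] cursor@97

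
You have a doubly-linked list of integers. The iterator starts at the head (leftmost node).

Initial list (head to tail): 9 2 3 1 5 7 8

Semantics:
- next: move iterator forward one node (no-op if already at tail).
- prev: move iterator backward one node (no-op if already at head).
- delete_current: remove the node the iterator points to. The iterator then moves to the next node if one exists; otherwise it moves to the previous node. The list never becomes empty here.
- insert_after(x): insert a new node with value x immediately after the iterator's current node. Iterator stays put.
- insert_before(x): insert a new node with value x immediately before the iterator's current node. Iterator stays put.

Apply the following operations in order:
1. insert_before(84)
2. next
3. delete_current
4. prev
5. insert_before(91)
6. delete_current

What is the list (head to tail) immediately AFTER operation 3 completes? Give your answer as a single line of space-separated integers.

Answer: 84 9 3 1 5 7 8

Derivation:
After 1 (insert_before(84)): list=[84, 9, 2, 3, 1, 5, 7, 8] cursor@9
After 2 (next): list=[84, 9, 2, 3, 1, 5, 7, 8] cursor@2
After 3 (delete_current): list=[84, 9, 3, 1, 5, 7, 8] cursor@3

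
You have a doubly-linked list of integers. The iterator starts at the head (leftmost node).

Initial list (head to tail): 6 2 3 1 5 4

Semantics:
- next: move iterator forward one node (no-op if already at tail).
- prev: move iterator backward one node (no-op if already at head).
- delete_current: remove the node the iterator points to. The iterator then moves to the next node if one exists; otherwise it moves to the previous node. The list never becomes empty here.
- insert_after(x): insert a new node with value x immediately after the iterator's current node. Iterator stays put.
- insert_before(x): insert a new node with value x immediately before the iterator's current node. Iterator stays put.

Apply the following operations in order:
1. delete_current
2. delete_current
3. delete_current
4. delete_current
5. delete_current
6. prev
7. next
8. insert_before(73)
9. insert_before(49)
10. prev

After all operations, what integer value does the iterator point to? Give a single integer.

After 1 (delete_current): list=[2, 3, 1, 5, 4] cursor@2
After 2 (delete_current): list=[3, 1, 5, 4] cursor@3
After 3 (delete_current): list=[1, 5, 4] cursor@1
After 4 (delete_current): list=[5, 4] cursor@5
After 5 (delete_current): list=[4] cursor@4
After 6 (prev): list=[4] cursor@4
After 7 (next): list=[4] cursor@4
After 8 (insert_before(73)): list=[73, 4] cursor@4
After 9 (insert_before(49)): list=[73, 49, 4] cursor@4
After 10 (prev): list=[73, 49, 4] cursor@49

Answer: 49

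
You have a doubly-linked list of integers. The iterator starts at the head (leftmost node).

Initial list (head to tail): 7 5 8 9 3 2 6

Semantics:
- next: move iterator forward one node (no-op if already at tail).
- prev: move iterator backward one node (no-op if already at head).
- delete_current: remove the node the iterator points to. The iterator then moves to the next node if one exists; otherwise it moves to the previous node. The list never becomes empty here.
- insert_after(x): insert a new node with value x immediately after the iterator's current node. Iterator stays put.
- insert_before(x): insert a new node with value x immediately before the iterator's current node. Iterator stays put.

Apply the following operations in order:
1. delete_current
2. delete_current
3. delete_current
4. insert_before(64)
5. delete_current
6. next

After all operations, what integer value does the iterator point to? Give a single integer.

After 1 (delete_current): list=[5, 8, 9, 3, 2, 6] cursor@5
After 2 (delete_current): list=[8, 9, 3, 2, 6] cursor@8
After 3 (delete_current): list=[9, 3, 2, 6] cursor@9
After 4 (insert_before(64)): list=[64, 9, 3, 2, 6] cursor@9
After 5 (delete_current): list=[64, 3, 2, 6] cursor@3
After 6 (next): list=[64, 3, 2, 6] cursor@2

Answer: 2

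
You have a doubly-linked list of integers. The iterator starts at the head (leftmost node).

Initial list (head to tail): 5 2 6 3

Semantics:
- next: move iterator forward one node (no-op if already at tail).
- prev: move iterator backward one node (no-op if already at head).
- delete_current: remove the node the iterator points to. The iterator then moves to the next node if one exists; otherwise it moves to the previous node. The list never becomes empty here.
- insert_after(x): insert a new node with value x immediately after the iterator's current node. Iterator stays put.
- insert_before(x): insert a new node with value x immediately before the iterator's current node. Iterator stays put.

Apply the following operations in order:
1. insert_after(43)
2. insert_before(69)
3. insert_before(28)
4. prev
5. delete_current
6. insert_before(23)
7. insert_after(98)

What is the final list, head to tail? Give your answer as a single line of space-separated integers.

Answer: 69 23 5 98 43 2 6 3

Derivation:
After 1 (insert_after(43)): list=[5, 43, 2, 6, 3] cursor@5
After 2 (insert_before(69)): list=[69, 5, 43, 2, 6, 3] cursor@5
After 3 (insert_before(28)): list=[69, 28, 5, 43, 2, 6, 3] cursor@5
After 4 (prev): list=[69, 28, 5, 43, 2, 6, 3] cursor@28
After 5 (delete_current): list=[69, 5, 43, 2, 6, 3] cursor@5
After 6 (insert_before(23)): list=[69, 23, 5, 43, 2, 6, 3] cursor@5
After 7 (insert_after(98)): list=[69, 23, 5, 98, 43, 2, 6, 3] cursor@5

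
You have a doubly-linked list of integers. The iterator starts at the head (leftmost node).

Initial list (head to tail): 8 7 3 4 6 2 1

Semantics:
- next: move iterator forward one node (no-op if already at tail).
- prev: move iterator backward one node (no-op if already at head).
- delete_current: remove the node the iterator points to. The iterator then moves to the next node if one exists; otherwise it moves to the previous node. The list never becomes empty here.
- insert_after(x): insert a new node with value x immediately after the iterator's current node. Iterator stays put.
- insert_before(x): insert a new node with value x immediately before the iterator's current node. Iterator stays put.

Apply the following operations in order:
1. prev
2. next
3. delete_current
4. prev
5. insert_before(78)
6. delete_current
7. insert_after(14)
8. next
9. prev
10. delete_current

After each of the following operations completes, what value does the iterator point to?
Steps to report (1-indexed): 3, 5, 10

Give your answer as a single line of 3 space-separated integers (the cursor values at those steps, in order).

After 1 (prev): list=[8, 7, 3, 4, 6, 2, 1] cursor@8
After 2 (next): list=[8, 7, 3, 4, 6, 2, 1] cursor@7
After 3 (delete_current): list=[8, 3, 4, 6, 2, 1] cursor@3
After 4 (prev): list=[8, 3, 4, 6, 2, 1] cursor@8
After 5 (insert_before(78)): list=[78, 8, 3, 4, 6, 2, 1] cursor@8
After 6 (delete_current): list=[78, 3, 4, 6, 2, 1] cursor@3
After 7 (insert_after(14)): list=[78, 3, 14, 4, 6, 2, 1] cursor@3
After 8 (next): list=[78, 3, 14, 4, 6, 2, 1] cursor@14
After 9 (prev): list=[78, 3, 14, 4, 6, 2, 1] cursor@3
After 10 (delete_current): list=[78, 14, 4, 6, 2, 1] cursor@14

Answer: 3 8 14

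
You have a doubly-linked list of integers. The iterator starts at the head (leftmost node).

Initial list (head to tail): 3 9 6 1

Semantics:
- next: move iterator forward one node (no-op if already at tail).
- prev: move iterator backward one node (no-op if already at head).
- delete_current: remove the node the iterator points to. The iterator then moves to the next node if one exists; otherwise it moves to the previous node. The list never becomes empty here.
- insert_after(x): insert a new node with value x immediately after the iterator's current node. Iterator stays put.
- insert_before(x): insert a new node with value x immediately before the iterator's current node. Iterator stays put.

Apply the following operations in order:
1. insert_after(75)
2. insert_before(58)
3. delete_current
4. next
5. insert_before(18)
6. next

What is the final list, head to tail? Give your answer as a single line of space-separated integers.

Answer: 58 75 18 9 6 1

Derivation:
After 1 (insert_after(75)): list=[3, 75, 9, 6, 1] cursor@3
After 2 (insert_before(58)): list=[58, 3, 75, 9, 6, 1] cursor@3
After 3 (delete_current): list=[58, 75, 9, 6, 1] cursor@75
After 4 (next): list=[58, 75, 9, 6, 1] cursor@9
After 5 (insert_before(18)): list=[58, 75, 18, 9, 6, 1] cursor@9
After 6 (next): list=[58, 75, 18, 9, 6, 1] cursor@6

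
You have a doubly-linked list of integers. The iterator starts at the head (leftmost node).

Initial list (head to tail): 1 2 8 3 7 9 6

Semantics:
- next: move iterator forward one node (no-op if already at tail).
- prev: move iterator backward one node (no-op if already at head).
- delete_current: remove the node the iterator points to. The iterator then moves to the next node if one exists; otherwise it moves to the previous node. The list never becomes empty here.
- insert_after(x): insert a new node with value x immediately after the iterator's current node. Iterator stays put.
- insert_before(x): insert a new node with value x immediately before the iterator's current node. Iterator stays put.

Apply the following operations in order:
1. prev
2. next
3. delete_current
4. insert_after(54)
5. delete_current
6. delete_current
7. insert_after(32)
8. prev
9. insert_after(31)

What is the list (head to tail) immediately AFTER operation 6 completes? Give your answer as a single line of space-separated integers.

After 1 (prev): list=[1, 2, 8, 3, 7, 9, 6] cursor@1
After 2 (next): list=[1, 2, 8, 3, 7, 9, 6] cursor@2
After 3 (delete_current): list=[1, 8, 3, 7, 9, 6] cursor@8
After 4 (insert_after(54)): list=[1, 8, 54, 3, 7, 9, 6] cursor@8
After 5 (delete_current): list=[1, 54, 3, 7, 9, 6] cursor@54
After 6 (delete_current): list=[1, 3, 7, 9, 6] cursor@3

Answer: 1 3 7 9 6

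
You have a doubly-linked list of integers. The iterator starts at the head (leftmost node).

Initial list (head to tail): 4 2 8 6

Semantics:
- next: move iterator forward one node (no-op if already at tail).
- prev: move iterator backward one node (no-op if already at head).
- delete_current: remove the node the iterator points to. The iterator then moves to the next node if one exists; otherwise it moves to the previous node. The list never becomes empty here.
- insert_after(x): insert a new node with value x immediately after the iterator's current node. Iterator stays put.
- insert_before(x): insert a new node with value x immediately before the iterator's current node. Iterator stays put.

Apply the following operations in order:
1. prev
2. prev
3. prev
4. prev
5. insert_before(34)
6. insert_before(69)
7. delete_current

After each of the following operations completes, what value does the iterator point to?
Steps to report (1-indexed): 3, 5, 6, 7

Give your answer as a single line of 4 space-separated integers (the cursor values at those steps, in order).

After 1 (prev): list=[4, 2, 8, 6] cursor@4
After 2 (prev): list=[4, 2, 8, 6] cursor@4
After 3 (prev): list=[4, 2, 8, 6] cursor@4
After 4 (prev): list=[4, 2, 8, 6] cursor@4
After 5 (insert_before(34)): list=[34, 4, 2, 8, 6] cursor@4
After 6 (insert_before(69)): list=[34, 69, 4, 2, 8, 6] cursor@4
After 7 (delete_current): list=[34, 69, 2, 8, 6] cursor@2

Answer: 4 4 4 2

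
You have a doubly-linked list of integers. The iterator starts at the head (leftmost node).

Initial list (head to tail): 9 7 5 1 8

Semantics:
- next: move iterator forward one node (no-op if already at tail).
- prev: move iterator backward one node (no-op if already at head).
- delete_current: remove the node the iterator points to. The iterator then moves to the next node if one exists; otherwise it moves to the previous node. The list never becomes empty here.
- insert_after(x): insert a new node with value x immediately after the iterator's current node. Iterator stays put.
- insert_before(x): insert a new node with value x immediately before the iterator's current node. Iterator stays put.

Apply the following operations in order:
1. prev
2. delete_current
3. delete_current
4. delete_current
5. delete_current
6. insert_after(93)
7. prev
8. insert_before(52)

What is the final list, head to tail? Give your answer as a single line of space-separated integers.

Answer: 52 8 93

Derivation:
After 1 (prev): list=[9, 7, 5, 1, 8] cursor@9
After 2 (delete_current): list=[7, 5, 1, 8] cursor@7
After 3 (delete_current): list=[5, 1, 8] cursor@5
After 4 (delete_current): list=[1, 8] cursor@1
After 5 (delete_current): list=[8] cursor@8
After 6 (insert_after(93)): list=[8, 93] cursor@8
After 7 (prev): list=[8, 93] cursor@8
After 8 (insert_before(52)): list=[52, 8, 93] cursor@8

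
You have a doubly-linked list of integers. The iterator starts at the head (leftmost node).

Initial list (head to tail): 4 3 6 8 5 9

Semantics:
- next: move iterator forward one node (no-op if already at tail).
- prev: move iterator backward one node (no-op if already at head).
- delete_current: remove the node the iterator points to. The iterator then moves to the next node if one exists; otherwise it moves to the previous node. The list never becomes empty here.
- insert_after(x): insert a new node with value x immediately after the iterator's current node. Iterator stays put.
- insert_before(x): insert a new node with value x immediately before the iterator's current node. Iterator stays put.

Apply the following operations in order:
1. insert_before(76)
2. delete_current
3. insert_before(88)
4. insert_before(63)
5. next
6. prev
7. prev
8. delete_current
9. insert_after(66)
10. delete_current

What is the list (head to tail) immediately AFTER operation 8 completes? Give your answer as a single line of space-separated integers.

After 1 (insert_before(76)): list=[76, 4, 3, 6, 8, 5, 9] cursor@4
After 2 (delete_current): list=[76, 3, 6, 8, 5, 9] cursor@3
After 3 (insert_before(88)): list=[76, 88, 3, 6, 8, 5, 9] cursor@3
After 4 (insert_before(63)): list=[76, 88, 63, 3, 6, 8, 5, 9] cursor@3
After 5 (next): list=[76, 88, 63, 3, 6, 8, 5, 9] cursor@6
After 6 (prev): list=[76, 88, 63, 3, 6, 8, 5, 9] cursor@3
After 7 (prev): list=[76, 88, 63, 3, 6, 8, 5, 9] cursor@63
After 8 (delete_current): list=[76, 88, 3, 6, 8, 5, 9] cursor@3

Answer: 76 88 3 6 8 5 9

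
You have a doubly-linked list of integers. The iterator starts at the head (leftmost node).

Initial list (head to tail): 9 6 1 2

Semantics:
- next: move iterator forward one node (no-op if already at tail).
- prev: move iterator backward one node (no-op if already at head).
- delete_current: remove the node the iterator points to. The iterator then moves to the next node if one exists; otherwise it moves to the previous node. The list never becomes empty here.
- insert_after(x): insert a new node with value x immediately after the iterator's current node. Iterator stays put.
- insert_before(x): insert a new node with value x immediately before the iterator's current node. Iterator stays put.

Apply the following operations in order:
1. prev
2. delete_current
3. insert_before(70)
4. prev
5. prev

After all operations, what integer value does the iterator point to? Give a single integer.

After 1 (prev): list=[9, 6, 1, 2] cursor@9
After 2 (delete_current): list=[6, 1, 2] cursor@6
After 3 (insert_before(70)): list=[70, 6, 1, 2] cursor@6
After 4 (prev): list=[70, 6, 1, 2] cursor@70
After 5 (prev): list=[70, 6, 1, 2] cursor@70

Answer: 70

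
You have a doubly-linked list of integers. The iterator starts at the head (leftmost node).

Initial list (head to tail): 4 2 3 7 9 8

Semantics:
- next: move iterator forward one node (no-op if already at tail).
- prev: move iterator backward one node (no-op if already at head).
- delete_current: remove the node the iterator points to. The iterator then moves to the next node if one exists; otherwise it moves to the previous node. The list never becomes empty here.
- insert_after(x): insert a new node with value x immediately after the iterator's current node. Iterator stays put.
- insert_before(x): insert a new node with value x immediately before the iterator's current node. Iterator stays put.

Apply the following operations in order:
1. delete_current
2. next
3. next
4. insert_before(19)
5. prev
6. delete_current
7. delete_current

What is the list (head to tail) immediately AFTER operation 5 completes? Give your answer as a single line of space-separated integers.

Answer: 2 3 19 7 9 8

Derivation:
After 1 (delete_current): list=[2, 3, 7, 9, 8] cursor@2
After 2 (next): list=[2, 3, 7, 9, 8] cursor@3
After 3 (next): list=[2, 3, 7, 9, 8] cursor@7
After 4 (insert_before(19)): list=[2, 3, 19, 7, 9, 8] cursor@7
After 5 (prev): list=[2, 3, 19, 7, 9, 8] cursor@19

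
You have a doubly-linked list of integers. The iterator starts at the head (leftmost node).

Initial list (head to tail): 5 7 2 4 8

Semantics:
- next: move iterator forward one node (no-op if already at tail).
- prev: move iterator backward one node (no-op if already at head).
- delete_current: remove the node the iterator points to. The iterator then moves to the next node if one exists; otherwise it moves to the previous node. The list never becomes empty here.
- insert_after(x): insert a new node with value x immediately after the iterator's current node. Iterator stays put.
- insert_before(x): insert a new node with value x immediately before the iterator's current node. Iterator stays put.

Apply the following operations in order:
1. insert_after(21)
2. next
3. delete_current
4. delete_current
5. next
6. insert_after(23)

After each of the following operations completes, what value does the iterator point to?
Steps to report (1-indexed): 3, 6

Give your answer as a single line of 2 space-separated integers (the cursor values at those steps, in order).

Answer: 7 4

Derivation:
After 1 (insert_after(21)): list=[5, 21, 7, 2, 4, 8] cursor@5
After 2 (next): list=[5, 21, 7, 2, 4, 8] cursor@21
After 3 (delete_current): list=[5, 7, 2, 4, 8] cursor@7
After 4 (delete_current): list=[5, 2, 4, 8] cursor@2
After 5 (next): list=[5, 2, 4, 8] cursor@4
After 6 (insert_after(23)): list=[5, 2, 4, 23, 8] cursor@4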